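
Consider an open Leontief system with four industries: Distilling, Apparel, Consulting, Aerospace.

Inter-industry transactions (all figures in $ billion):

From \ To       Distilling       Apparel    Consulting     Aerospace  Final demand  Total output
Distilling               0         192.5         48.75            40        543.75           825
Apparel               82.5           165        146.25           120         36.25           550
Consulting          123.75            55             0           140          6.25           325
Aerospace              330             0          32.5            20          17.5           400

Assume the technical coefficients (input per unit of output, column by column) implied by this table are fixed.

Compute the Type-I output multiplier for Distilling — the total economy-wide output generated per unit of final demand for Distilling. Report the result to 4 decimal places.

m_1 = 3.4521

Technical coefficients a_ij = z_ij / X_j:
  a_11 = 0/825 = 0.00, a_21 = 82.5/825 = 0.10, a_31 = 123.75/825 = 0.15, a_41 = 330/825 = 0.40
  a_12 = 192.5/550 = 0.35, a_22 = 165/550 = 0.30, a_32 = 55/550 = 0.10, a_42 = 0/550 = 0.00
  a_13 = 48.75/325 = 0.15, a_23 = 146.25/325 = 0.45, a_33 = 0/325 = 0.00, a_43 = 32.5/325 = 0.10
  a_14 = 40/400 = 0.10, a_24 = 120/400 = 0.30, a_34 = 140/400 = 0.35, a_44 = 20/400 = 0.05
I − A =
  [   1.00    -0.35    -0.15    -0.10]
  [  -0.10     0.70    -0.45    -0.30]
  [  -0.15    -0.10     1.00    -0.35]
  [  -0.40     0.00    -0.10     0.95]
Compute the cofactors C_ij = (−1)^(i+j)·(3×3 minor ij) of I−A; the adjugate is their transpose:
adj(I−A) = Cᵀ =
  [ 0.594750   0.335500   0.266875   0.266875]
  [ 0.343125   0.831125   0.472750   0.472750]
  [ 0.219250   0.189875   0.561750   0.290000]
  [ 0.273500   0.161250   0.171500   0.579125]
det(I−A) = Σ_j (I−A)_1j·C_1j = (1.00)(0.594750) + (-0.35)(0.343125) + (-0.15)(0.219250) + (-0.10)(0.273500) = 0.41441875
(I − A)⁻¹ = adj(I−A) / det(I−A) ≈
  [   1.43514     0.80957     0.64397     0.64397]
  [   0.82797     2.00552     1.14075     1.14075]
  [   0.52905     0.45817     1.35551     0.69978]
  [   0.65996     0.38910     0.41383     1.39744]
The output multiplier for sector j is the column-j sum of the Leontief inverse (I − A)⁻¹ = adj(I−A) / det(I−A).
Column 1 of adj(I−A): (0.594750, 0.343125, 0.219250, 0.273500); det(I−A) = 0.41441875.
m_1 = (0.594750 + 0.343125 + 0.219250 + 0.273500) / 0.41441875 = 1.430625 / 0.41441875 ≈ 3.4521.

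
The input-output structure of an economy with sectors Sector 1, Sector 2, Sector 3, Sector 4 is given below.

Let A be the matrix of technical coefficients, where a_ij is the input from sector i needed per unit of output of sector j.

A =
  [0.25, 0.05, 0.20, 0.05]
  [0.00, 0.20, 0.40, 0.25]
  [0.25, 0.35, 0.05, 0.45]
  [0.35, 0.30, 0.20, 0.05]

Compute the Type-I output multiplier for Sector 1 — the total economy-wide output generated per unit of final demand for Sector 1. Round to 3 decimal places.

I − A =
  [   0.75    -0.05    -0.20    -0.05]
  [   0.00     0.80    -0.40    -0.25]
  [  -0.25    -0.35     0.95    -0.45]
  [  -0.35    -0.30    -0.20     0.95]
Compute the cofactors C_ij = (−1)^(i+j)·(3×3 minor ij) of I−A; the adjugate is their transpose:
adj(I−A) = Cᵀ =
  [ 0.374250   0.151875   0.172500   0.141375]
  [ 0.253625   0.511250   0.333000   0.305625]
  [ 0.327875   0.368000   0.495375   0.348750]
  [ 0.287000   0.294875   0.273000   0.420000]
det(I−A) = Σ_j (I−A)_1j·C_1j = (0.75)(0.374250) + (-0.05)(0.253625) + (-0.20)(0.327875) + (-0.05)(0.287000) = 0.18808125
(I − A)⁻¹ = adj(I−A) / det(I−A) ≈
  [   1.9898     0.8075     0.9172     0.7517]
  [   1.3485     2.7182     1.7705     1.6250]
  [   1.7433     1.9566     2.6338     1.8543]
  [   1.5259     1.5678     1.4515     2.2331]
The output multiplier for sector j is the column-j sum of the Leontief inverse (I − A)⁻¹ = adj(I−A) / det(I−A).
Column 1 of adj(I−A): (0.374250, 0.253625, 0.327875, 0.287000); det(I−A) = 0.18808125.
m_1 = (0.374250 + 0.253625 + 0.327875 + 0.287000) / 0.18808125 = 1.24275 / 0.18808125 ≈ 6.608.

m_1 = 6.608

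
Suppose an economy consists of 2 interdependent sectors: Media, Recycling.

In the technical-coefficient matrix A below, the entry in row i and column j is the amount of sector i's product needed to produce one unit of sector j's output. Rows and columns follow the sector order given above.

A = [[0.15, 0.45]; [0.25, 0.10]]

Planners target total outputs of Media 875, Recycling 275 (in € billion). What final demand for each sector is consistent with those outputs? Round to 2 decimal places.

I − A =
  [   0.85    -0.45]
  [  -0.25     0.90]
d = (I − A) x:
  d_1 = (+0.85)·875 + (-0.45)·275 = 620.00
  d_2 = (-0.25)·875 + (+0.90)·275 = 28.75

d_1 = 620.00, d_2 = 28.75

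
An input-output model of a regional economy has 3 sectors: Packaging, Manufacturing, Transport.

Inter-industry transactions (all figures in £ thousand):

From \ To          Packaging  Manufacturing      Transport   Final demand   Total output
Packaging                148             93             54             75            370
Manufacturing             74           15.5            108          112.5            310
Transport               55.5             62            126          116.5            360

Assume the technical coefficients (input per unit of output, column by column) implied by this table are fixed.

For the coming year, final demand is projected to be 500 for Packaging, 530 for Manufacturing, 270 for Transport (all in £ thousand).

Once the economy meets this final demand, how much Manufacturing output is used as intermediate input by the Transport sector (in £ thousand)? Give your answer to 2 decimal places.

Technical coefficients a_ij = z_ij / X_j:
  a_11 = 148/370 = 0.40, a_21 = 74/370 = 0.20, a_31 = 55.5/370 = 0.15
  a_12 = 93/310 = 0.30, a_22 = 15.5/310 = 0.05, a_32 = 62/310 = 0.20
  a_13 = 54/360 = 0.15, a_23 = 108/360 = 0.30, a_33 = 126/360 = 0.35
I − A =
  [   0.60    -0.30    -0.15]
  [  -0.20     0.95    -0.30]
  [  -0.15    -0.20     0.65]
Cofactors of I−A, C_ij = (−1)^(i+j)·(minor ij) (rows/columns in the sector order above):
  C_11 = (0.95)(0.65) − (-0.30)(-0.20) = 0.5575
  C_12 = −[(-0.20)(0.65) − (-0.30)(-0.15)] = 0.1750
  C_13 = (-0.20)(-0.20) − (0.95)(-0.15) = 0.1825
  C_21 = −[(-0.30)(0.65) − (-0.15)(-0.20)] = 0.2250
  C_22 = (0.60)(0.65) − (-0.15)(-0.15) = 0.3675
  C_23 = −[(0.60)(-0.20) − (-0.30)(-0.15)] = 0.1650
  C_31 = (-0.30)(-0.30) − (-0.15)(0.95) = 0.2325
  C_32 = −[(0.60)(-0.30) − (-0.15)(-0.20)] = 0.2100
  C_33 = (0.60)(0.95) − (-0.30)(-0.20) = 0.5100
det(I−A) = Σ_j (I−A)_1j·C_1j = (0.60)(0.5575) + (-0.30)(0.1750) + (-0.15)(0.1825) = 0.254625
adj(I−A) = Cᵀ =
  [ 0.5575   0.2250   0.2325]
  [ 0.1750   0.3675   0.2100]
  [ 0.1825   0.1650   0.5100]
(I − A)⁻¹ = adj(I−A) / det(I−A) ≈
  [   2.1895     0.8837     0.9131]
  [   0.6873     1.4433     0.8247]
  [   0.7167     0.6480     2.0029]
First solve x = (I − A)⁻¹ d = adj(I−A)·d / det(I−A); in particular x_3 = (0.1825·500 + 0.1650·530 + 0.5100·270) / 0.254625 = 316.40 / 0.254625 ≈ 1242.6117.
Intermediate flow from 2 to 3: z_23 = a_23 · x_3 = 0.30 × 316.40 / 0.254625 = 94.92 / 0.254625 ≈ 372.78.

z_23 = 372.78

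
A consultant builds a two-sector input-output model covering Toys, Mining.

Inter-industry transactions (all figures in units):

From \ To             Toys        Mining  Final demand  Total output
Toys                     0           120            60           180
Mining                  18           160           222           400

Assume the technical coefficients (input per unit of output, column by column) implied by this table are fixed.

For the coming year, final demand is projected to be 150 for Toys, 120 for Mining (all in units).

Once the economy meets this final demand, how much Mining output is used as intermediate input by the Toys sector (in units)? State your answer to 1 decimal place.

z_21 = 22.1

Technical coefficients a_ij = z_ij / X_j:
  a_11 = 0/180 = 0.00, a_21 = 18/180 = 0.10
  a_12 = 120/400 = 0.30, a_22 = 160/400 = 0.40
I − A =
  [   1.00    -0.30]
  [  -0.10     0.60]
det(I−A) = (1.00)(0.60) − (-0.30)(-0.10) = 0.5700
adj(I−A) = [[0.60, 0.30], [0.10, 1.00]]
(I − A)⁻¹ = adj(I−A) / det(I−A) ≈
  [   1.0526     0.5263]
  [   0.1754     1.7544]
First solve x = (I − A)⁻¹ d = adj(I−A)·d / det(I−A); in particular x_1 = (0.60·150 + 0.30·120) / 0.5700 = 126.00 / 0.5700 ≈ 221.053.
Intermediate flow from 2 to 1: z_21 = a_21 · x_1 = 0.10 × 126.00 / 0.5700 = 12.60 / 0.5700 ≈ 22.1.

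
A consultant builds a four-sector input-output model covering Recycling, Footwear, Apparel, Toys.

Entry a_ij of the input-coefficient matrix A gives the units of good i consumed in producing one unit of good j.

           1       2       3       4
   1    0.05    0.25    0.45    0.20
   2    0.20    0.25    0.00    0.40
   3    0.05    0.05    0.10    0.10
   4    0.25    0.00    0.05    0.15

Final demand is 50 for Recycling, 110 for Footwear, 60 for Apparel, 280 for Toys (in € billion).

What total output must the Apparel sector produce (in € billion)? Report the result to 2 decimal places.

I − A =
  [   0.95    -0.25    -0.45    -0.20]
  [  -0.20     0.75     0.00    -0.40]
  [  -0.05    -0.05     0.90    -0.10]
  [  -0.25     0.00    -0.05     0.85]
Compute the cofactors C_ij = (−1)^(i+j)·(3×3 minor ij) of I−A; the adjugate is their transpose:
adj(I−A) = Cᵀ =
  [ 0.569000   0.209625   0.299375   0.267750]
  [ 0.243000   0.646125   0.142500   0.378000]
  [ 0.064125   0.054750   0.500625   0.099750]
  [ 0.171125   0.064875   0.117500   0.574875]
det(I−A) = Σ_j (I−A)_1j·C_1j = (0.95)(0.569000) + (-0.25)(0.243000) + (-0.45)(0.064125) + (-0.20)(0.171125) = 0.41671875
(I − A)⁻¹ = adj(I−A) / det(I−A) ≈
  [   1.3654     0.5030     0.7184     0.6425]
  [   0.5831     1.5505     0.3420     0.9071]
  [   0.1539     0.1314     1.2013     0.2394]
  [   0.4106     0.1557     0.2820     1.3795]
x = (I − A)⁻¹ d = adj(I−A)·d / det(I−A), with det(I−A) = 0.41671875:
  x_1 = (0.569000·50 + 0.209625·110 + 0.299375·60 + 0.267750·280) / 0.41671875 = 144.44125 / 0.41671875 ≈ 346.62
  x_2 = (0.243000·50 + 0.646125·110 + 0.142500·60 + 0.378000·280) / 0.41671875 = 197.61375 / 0.41671875 ≈ 474.21
  x_3 = (0.064125·50 + 0.054750·110 + 0.500625·60 + 0.099750·280) / 0.41671875 = 67.19625 / 0.41671875 ≈ 161.25
  x_4 = (0.171125·50 + 0.064875·110 + 0.117500·60 + 0.574875·280) / 0.41671875 = 183.7075 / 0.41671875 ≈ 440.84

x_3 = 161.25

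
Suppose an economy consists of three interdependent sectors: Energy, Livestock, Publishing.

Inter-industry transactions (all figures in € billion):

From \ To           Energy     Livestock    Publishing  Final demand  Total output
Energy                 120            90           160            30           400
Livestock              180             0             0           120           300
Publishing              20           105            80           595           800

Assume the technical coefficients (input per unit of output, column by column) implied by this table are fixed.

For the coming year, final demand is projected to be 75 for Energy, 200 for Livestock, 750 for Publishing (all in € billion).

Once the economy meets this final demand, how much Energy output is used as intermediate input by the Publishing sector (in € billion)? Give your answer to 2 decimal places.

Technical coefficients a_ij = z_ij / X_j:
  a_11 = 120/400 = 0.30, a_21 = 180/400 = 0.45, a_31 = 20/400 = 0.05
  a_12 = 90/300 = 0.30, a_22 = 0/300 = 0.00, a_32 = 105/300 = 0.35
  a_13 = 160/800 = 0.20, a_23 = 0/800 = 0.00, a_33 = 80/800 = 0.10
I − A =
  [   0.70    -0.30    -0.20]
  [  -0.45     1.00     0.00]
  [  -0.05    -0.35     0.90]
Cofactors of I−A, C_ij = (−1)^(i+j)·(minor ij) (rows/columns in the sector order above):
  C_11 = (1.00)(0.90) − (0.00)(-0.35) = 0.9000
  C_12 = −[(-0.45)(0.90) − (0.00)(-0.05)] = 0.4050
  C_13 = (-0.45)(-0.35) − (1.00)(-0.05) = 0.2075
  C_21 = −[(-0.30)(0.90) − (-0.20)(-0.35)] = 0.3400
  C_22 = (0.70)(0.90) − (-0.20)(-0.05) = 0.6200
  C_23 = −[(0.70)(-0.35) − (-0.30)(-0.05)] = 0.2600
  C_31 = (-0.30)(0.00) − (-0.20)(1.00) = 0.2000
  C_32 = −[(0.70)(0.00) − (-0.20)(-0.45)] = 0.0900
  C_33 = (0.70)(1.00) − (-0.30)(-0.45) = 0.5650
det(I−A) = Σ_j (I−A)_1j·C_1j = (0.70)(0.9000) + (-0.30)(0.4050) + (-0.20)(0.2075) = 0.4670
adj(I−A) = Cᵀ =
  [ 0.9000   0.3400   0.2000]
  [ 0.4050   0.6200   0.0900]
  [ 0.2075   0.2600   0.5650]
(I − A)⁻¹ = adj(I−A) / det(I−A) ≈
  [   1.9272     0.7281     0.4283]
  [   0.8672     1.3276     0.1927]
  [   0.4443     0.5567     1.2099]
First solve x = (I − A)⁻¹ d = adj(I−A)·d / det(I−A); in particular x_3 = (0.2075·75 + 0.2600·200 + 0.5650·750) / 0.4670 = 491.3125 / 0.4670 ≈ 1052.0610.
Intermediate flow from 1 to 3: z_13 = a_13 · x_3 = 0.20 × 491.3125 / 0.4670 = 98.2625 / 0.4670 ≈ 210.41.

z_13 = 210.41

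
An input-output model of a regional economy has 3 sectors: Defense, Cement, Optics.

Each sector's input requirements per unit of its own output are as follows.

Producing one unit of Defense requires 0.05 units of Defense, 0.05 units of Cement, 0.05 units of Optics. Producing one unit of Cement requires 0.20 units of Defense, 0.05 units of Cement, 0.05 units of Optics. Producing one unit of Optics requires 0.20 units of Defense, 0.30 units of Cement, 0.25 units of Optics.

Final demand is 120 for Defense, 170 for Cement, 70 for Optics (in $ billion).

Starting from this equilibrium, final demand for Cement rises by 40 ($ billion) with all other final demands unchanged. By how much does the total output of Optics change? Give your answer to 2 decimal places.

Δx_O = 3.58

I − A =
  [   0.95    -0.20    -0.20]
  [  -0.05     0.95    -0.30]
  [  -0.05    -0.05     0.75]
Cofactors of I−A, C_ij = (−1)^(i+j)·(minor ij) (rows/columns in the sector order above):
  C_11 = (0.95)(0.75) − (-0.30)(-0.05) = 0.6975
  C_12 = −[(-0.05)(0.75) − (-0.30)(-0.05)] = 0.0525
  C_13 = (-0.05)(-0.05) − (0.95)(-0.05) = 0.0500
  C_21 = −[(-0.20)(0.75) − (-0.20)(-0.05)] = 0.1600
  C_22 = (0.95)(0.75) − (-0.20)(-0.05) = 0.7025
  C_23 = −[(0.95)(-0.05) − (-0.20)(-0.05)] = 0.0575
  C_31 = (-0.20)(-0.30) − (-0.20)(0.95) = 0.2500
  C_32 = −[(0.95)(-0.30) − (-0.20)(-0.05)] = 0.2950
  C_33 = (0.95)(0.95) − (-0.20)(-0.05) = 0.8925
det(I−A) = Σ_j (I−A)_1j·C_1j = (0.95)(0.6975) + (-0.20)(0.0525) + (-0.20)(0.0500) = 0.642125
adj(I−A) = Cᵀ =
  [ 0.6975   0.1600   0.2500]
  [ 0.0525   0.7025   0.2950]
  [ 0.0500   0.0575   0.8925]
(I − A)⁻¹ = adj(I−A) / det(I−A) ≈
  [   1.0862     0.2492     0.3893]
  [   0.0818     1.0940     0.4594]
  [   0.0779     0.0895     1.3899]
Δx = (I − A)⁻¹ Δd with Δd having +40 in the Cement component and 0 elsewhere.
So Δx_O = L_OC · (+40), where L_OC = adj(I−A)_OC / det(I−A) = 0.0575 / 0.642125.
Δx_O = 0.0575 × (+40) / 0.642125 = 2.30 / 0.642125 ≈ 3.58.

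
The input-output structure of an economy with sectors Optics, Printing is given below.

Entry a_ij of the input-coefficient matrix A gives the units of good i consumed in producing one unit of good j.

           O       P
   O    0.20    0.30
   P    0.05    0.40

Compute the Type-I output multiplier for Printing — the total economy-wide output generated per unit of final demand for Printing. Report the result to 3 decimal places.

m_P = 2.366

I − A =
  [   0.80    -0.30]
  [  -0.05     0.60]
det(I−A) = (0.80)(0.60) − (-0.30)(-0.05) = 0.4650
adj(I−A) = [[0.60, 0.30], [0.05, 0.80]]
(I − A)⁻¹ = adj(I−A) / det(I−A) ≈
  [   1.2903     0.6452]
  [   0.1075     1.7204]
The output multiplier for sector j is the column-j sum of the Leontief inverse (I − A)⁻¹ = adj(I−A) / det(I−A).
Column P of adj(I−A): (0.30, 0.80); det(I−A) = 0.4650.
m_P = (0.30 + 0.80) / 0.4650 = 1.10 / 0.4650 ≈ 2.366.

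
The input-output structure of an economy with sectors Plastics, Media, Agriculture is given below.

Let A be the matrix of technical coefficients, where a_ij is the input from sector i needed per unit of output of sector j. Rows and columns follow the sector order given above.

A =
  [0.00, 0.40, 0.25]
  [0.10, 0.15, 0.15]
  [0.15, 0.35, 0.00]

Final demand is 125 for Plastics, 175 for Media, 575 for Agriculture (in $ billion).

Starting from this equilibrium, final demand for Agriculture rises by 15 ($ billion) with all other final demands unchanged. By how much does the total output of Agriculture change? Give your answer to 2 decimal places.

Δx_A = 17.16

I − A =
  [   1.00    -0.40    -0.25]
  [  -0.10     0.85    -0.15]
  [  -0.15    -0.35     1.00]
Cofactors of I−A, C_ij = (−1)^(i+j)·(minor ij) (rows/columns in the sector order above):
  C_11 = (0.85)(1.00) − (-0.15)(-0.35) = 0.7975
  C_12 = −[(-0.10)(1.00) − (-0.15)(-0.15)] = 0.1225
  C_13 = (-0.10)(-0.35) − (0.85)(-0.15) = 0.1625
  C_21 = −[(-0.40)(1.00) − (-0.25)(-0.35)] = 0.4875
  C_22 = (1.00)(1.00) − (-0.25)(-0.15) = 0.9625
  C_23 = −[(1.00)(-0.35) − (-0.40)(-0.15)] = 0.4100
  C_31 = (-0.40)(-0.15) − (-0.25)(0.85) = 0.2725
  C_32 = −[(1.00)(-0.15) − (-0.25)(-0.10)] = 0.1750
  C_33 = (1.00)(0.85) − (-0.40)(-0.10) = 0.8100
det(I−A) = Σ_j (I−A)_1j·C_1j = (1.00)(0.7975) + (-0.40)(0.1225) + (-0.25)(0.1625) = 0.707875
adj(I−A) = Cᵀ =
  [ 0.7975   0.4875   0.2725]
  [ 0.1225   0.9625   0.1750]
  [ 0.1625   0.4100   0.8100]
(I − A)⁻¹ = adj(I−A) / det(I−A) ≈
  [   1.1266     0.6887     0.3850]
  [   0.1731     1.3597     0.2472]
  [   0.2296     0.5792     1.1443]
Δx = (I − A)⁻¹ Δd with Δd having +15 in the Agriculture component and 0 elsewhere.
So Δx_A = L_AA · (+15), where L_AA = adj(I−A)_AA / det(I−A) = 0.8100 / 0.707875.
Δx_A = 0.8100 × (+15) / 0.707875 = 12.15 / 0.707875 ≈ 17.16.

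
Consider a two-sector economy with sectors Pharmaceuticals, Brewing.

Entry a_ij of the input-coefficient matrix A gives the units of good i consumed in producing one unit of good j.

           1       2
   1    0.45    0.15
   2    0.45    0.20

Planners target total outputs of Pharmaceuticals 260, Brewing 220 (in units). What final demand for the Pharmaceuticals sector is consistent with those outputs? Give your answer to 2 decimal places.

d_1 = 110.00

I − A =
  [   0.55    -0.15]
  [  -0.45     0.80]
d = (I − A) x:
  d_1 = (+0.55)·260 + (-0.15)·220 = 110.00
  d_2 = (-0.45)·260 + (+0.80)·220 = 59.00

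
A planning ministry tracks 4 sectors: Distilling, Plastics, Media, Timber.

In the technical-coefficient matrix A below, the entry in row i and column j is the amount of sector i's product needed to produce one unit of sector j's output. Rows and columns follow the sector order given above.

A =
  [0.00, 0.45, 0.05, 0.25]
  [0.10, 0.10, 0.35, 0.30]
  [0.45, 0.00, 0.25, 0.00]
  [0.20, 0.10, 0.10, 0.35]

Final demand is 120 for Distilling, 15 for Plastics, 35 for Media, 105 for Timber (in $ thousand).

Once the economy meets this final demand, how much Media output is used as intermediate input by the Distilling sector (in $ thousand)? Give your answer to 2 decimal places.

I − A =
  [   1.00    -0.45    -0.05    -0.25]
  [  -0.10     0.90    -0.35    -0.30]
  [  -0.45     0.00     0.75     0.00]
  [  -0.20    -0.10    -0.10     0.65]
Compute the cofactors C_ij = (−1)^(i+j)·(3×3 minor ij) of I−A; the adjugate is their transpose:
adj(I−A) = Cᵀ =
  [ 0.416250   0.238125   0.174875   0.270000]
  [ 0.209625   0.424125   0.248750   0.276375]
  [ 0.249750   0.142875   0.451250   0.162000]
  [ 0.198750   0.160500   0.161500   0.550125]
det(I−A) = Σ_j (I−A)_1j·C_1j = (1.00)(0.416250) + (-0.45)(0.209625) + (-0.05)(0.249750) + (-0.25)(0.198750) = 0.25974375
(I − A)⁻¹ = adj(I−A) / det(I−A) ≈
  [   1.6025     0.9168     0.6733     1.0395]
  [   0.8070     1.6329     0.9577     1.0640]
  [   0.9615     0.5501     1.7373     0.6237]
  [   0.7652     0.6179     0.6218     2.1180]
First solve x = (I − A)⁻¹ d = adj(I−A)·d / det(I−A); in particular x_1 = (0.416250·120 + 0.238125·15 + 0.174875·35 + 0.270000·105) / 0.25974375 = 87.9925 / 0.25974375 ≈ 338.7666.
Intermediate flow from 3 to 1: z_31 = a_31 · x_1 = 0.45 × 87.9925 / 0.25974375 = 39.596625 / 0.25974375 ≈ 152.44.

z_31 = 152.44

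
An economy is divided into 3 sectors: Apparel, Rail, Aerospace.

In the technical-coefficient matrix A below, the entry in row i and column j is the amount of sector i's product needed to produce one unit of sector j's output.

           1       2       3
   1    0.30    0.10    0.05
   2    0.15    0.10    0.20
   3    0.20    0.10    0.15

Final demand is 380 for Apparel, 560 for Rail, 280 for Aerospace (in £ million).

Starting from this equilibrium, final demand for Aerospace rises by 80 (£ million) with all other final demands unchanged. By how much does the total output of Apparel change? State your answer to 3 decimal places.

I − A =
  [   0.70    -0.10    -0.05]
  [  -0.15     0.90    -0.20]
  [  -0.20    -0.10     0.85]
Cofactors of I−A, C_ij = (−1)^(i+j)·(minor ij) (rows/columns in the sector order above):
  C_11 = (0.90)(0.85) − (-0.20)(-0.10) = 0.7450
  C_12 = −[(-0.15)(0.85) − (-0.20)(-0.20)] = 0.1675
  C_13 = (-0.15)(-0.10) − (0.90)(-0.20) = 0.1950
  C_21 = −[(-0.10)(0.85) − (-0.05)(-0.10)] = 0.0900
  C_22 = (0.70)(0.85) − (-0.05)(-0.20) = 0.5850
  C_23 = −[(0.70)(-0.10) − (-0.10)(-0.20)] = 0.0900
  C_31 = (-0.10)(-0.20) − (-0.05)(0.90) = 0.0650
  C_32 = −[(0.70)(-0.20) − (-0.05)(-0.15)] = 0.1475
  C_33 = (0.70)(0.90) − (-0.10)(-0.15) = 0.6150
det(I−A) = Σ_j (I−A)_1j·C_1j = (0.70)(0.7450) + (-0.10)(0.1675) + (-0.05)(0.1950) = 0.4950
adj(I−A) = Cᵀ =
  [ 0.7450   0.0900   0.0650]
  [ 0.1675   0.5850   0.1475]
  [ 0.1950   0.0900   0.6150]
(I − A)⁻¹ = adj(I−A) / det(I−A) ≈
  [   1.5051     0.1818     0.1313]
  [   0.3384     1.1818     0.2980]
  [   0.3939     0.1818     1.2424]
Δx = (I − A)⁻¹ Δd with Δd having +80 in the Aerospace component and 0 elsewhere.
So Δx_1 = L_13 · (+80), where L_13 = adj(I−A)_13 / det(I−A) = 0.0650 / 0.4950.
Δx_1 = 0.0650 × (+80) / 0.4950 = 5.20 / 0.4950 ≈ 10.505.

Δx_1 = 10.505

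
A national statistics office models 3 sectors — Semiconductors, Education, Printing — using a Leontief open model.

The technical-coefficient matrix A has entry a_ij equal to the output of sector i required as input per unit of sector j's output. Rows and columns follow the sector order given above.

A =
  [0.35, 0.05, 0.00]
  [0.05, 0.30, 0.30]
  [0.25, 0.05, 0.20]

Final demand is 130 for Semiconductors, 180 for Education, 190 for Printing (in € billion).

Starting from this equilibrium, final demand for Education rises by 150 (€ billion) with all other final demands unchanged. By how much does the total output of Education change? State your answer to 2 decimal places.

I − A =
  [   0.65    -0.05     0.00]
  [  -0.05     0.70    -0.30]
  [  -0.25    -0.05     0.80]
Cofactors of I−A, C_ij = (−1)^(i+j)·(minor ij) (rows/columns in the sector order above):
  C_11 = (0.70)(0.80) − (-0.30)(-0.05) = 0.5450
  C_12 = −[(-0.05)(0.80) − (-0.30)(-0.25)] = 0.1150
  C_13 = (-0.05)(-0.05) − (0.70)(-0.25) = 0.1775
  C_21 = −[(-0.05)(0.80) − (0.00)(-0.05)] = 0.0400
  C_22 = (0.65)(0.80) − (0.00)(-0.25) = 0.5200
  C_23 = −[(0.65)(-0.05) − (-0.05)(-0.25)] = 0.0450
  C_31 = (-0.05)(-0.30) − (0.00)(0.70) = 0.0150
  C_32 = −[(0.65)(-0.30) − (0.00)(-0.05)] = 0.1950
  C_33 = (0.65)(0.70) − (-0.05)(-0.05) = 0.4525
det(I−A) = Σ_j (I−A)_1j·C_1j = (0.65)(0.5450) + (-0.05)(0.1150) + (0.00)(0.1775) = 0.3485
adj(I−A) = Cᵀ =
  [ 0.5450   0.0400   0.0150]
  [ 0.1150   0.5200   0.1950]
  [ 0.1775   0.0450   0.4525]
(I − A)⁻¹ = adj(I−A) / det(I−A) ≈
  [   1.5638     0.1148     0.0430]
  [   0.3300     1.4921     0.5595]
  [   0.5093     0.1291     1.2984]
Δx = (I − A)⁻¹ Δd with Δd having +150 in the Education component and 0 elsewhere.
So Δx_E = L_EE · (+150), where L_EE = adj(I−A)_EE / det(I−A) = 0.5200 / 0.3485.
Δx_E = 0.5200 × (+150) / 0.3485 = 78.00 / 0.3485 ≈ 223.82.

Δx_E = 223.82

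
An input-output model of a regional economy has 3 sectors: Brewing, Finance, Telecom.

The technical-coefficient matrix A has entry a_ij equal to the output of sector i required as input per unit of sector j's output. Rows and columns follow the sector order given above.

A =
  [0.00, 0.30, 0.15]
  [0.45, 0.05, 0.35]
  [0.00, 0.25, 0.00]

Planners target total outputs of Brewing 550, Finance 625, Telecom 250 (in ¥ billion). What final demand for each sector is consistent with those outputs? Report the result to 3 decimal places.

d_1 = 325.000, d_2 = 258.750, d_3 = 93.750

I − A =
  [   1.00    -0.30    -0.15]
  [  -0.45     0.95    -0.35]
  [   0.00    -0.25     1.00]
d = (I − A) x:
  d_1 = (+1.00)·550 + (-0.30)·625 + (-0.15)·250 = 325.000
  d_2 = (-0.45)·550 + (+0.95)·625 + (-0.35)·250 = 258.750
  d_3 = (+0.00)·550 + (-0.25)·625 + (+1.00)·250 = 93.750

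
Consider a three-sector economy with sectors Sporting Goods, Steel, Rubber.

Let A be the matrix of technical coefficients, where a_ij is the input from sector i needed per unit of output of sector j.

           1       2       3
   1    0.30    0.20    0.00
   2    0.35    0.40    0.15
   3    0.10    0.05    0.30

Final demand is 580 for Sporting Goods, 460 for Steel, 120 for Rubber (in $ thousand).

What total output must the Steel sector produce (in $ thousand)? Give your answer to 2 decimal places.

x_2 = 1642.24

I − A =
  [   0.70    -0.20     0.00]
  [  -0.35     0.60    -0.15]
  [  -0.10    -0.05     0.70]
Cofactors of I−A, C_ij = (−1)^(i+j)·(minor ij) (rows/columns in the sector order above):
  C_11 = (0.60)(0.70) − (-0.15)(-0.05) = 0.4125
  C_12 = −[(-0.35)(0.70) − (-0.15)(-0.10)] = 0.2600
  C_13 = (-0.35)(-0.05) − (0.60)(-0.10) = 0.0775
  C_21 = −[(-0.20)(0.70) − (0.00)(-0.05)] = 0.1400
  C_22 = (0.70)(0.70) − (0.00)(-0.10) = 0.4900
  C_23 = −[(0.70)(-0.05) − (-0.20)(-0.10)] = 0.0550
  C_31 = (-0.20)(-0.15) − (0.00)(0.60) = 0.0300
  C_32 = −[(0.70)(-0.15) − (0.00)(-0.35)] = 0.1050
  C_33 = (0.70)(0.60) − (-0.20)(-0.35) = 0.3500
det(I−A) = Σ_j (I−A)_1j·C_1j = (0.70)(0.4125) + (-0.20)(0.2600) + (0.00)(0.0775) = 0.23675
adj(I−A) = Cᵀ =
  [ 0.4125   0.1400   0.0300]
  [ 0.2600   0.4900   0.1050]
  [ 0.0775   0.0550   0.3500]
(I − A)⁻¹ = adj(I−A) / det(I−A) ≈
  [   1.7423     0.5913     0.1267]
  [   1.0982     2.0697     0.4435]
  [   0.3273     0.2323     1.4784]
x = (I − A)⁻¹ d = adj(I−A)·d / det(I−A), with det(I−A) = 0.23675:
  x_1 = (0.4125·580 + 0.1400·460 + 0.0300·120) / 0.23675 = 307.25 / 0.23675 ≈ 1297.78
  x_2 = (0.2600·580 + 0.4900·460 + 0.1050·120) / 0.23675 = 388.80 / 0.23675 ≈ 1642.24
  x_3 = (0.0775·580 + 0.0550·460 + 0.3500·120) / 0.23675 = 112.25 / 0.23675 ≈ 474.13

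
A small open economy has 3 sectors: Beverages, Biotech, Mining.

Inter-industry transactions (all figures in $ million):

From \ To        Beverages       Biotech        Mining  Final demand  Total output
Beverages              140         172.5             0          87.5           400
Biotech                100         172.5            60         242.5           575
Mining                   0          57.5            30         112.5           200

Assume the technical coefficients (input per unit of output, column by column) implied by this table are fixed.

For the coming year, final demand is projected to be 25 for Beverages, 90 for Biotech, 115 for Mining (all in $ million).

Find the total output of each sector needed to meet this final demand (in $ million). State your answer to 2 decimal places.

x_1 = 156.26, x_2 = 255.23, x_3 = 165.32

Technical coefficients a_ij = z_ij / X_j:
  a_11 = 140/400 = 0.35, a_21 = 100/400 = 0.25, a_31 = 0/400 = 0.00
  a_12 = 172.5/575 = 0.30, a_22 = 172.5/575 = 0.30, a_32 = 57.5/575 = 0.10
  a_13 = 0/200 = 0.00, a_23 = 60/200 = 0.30, a_33 = 30/200 = 0.15
I − A =
  [   0.65    -0.30     0.00]
  [  -0.25     0.70    -0.30]
  [   0.00    -0.10     0.85]
Cofactors of I−A, C_ij = (−1)^(i+j)·(minor ij) (rows/columns in the sector order above):
  C_11 = (0.70)(0.85) − (-0.30)(-0.10) = 0.5650
  C_12 = −[(-0.25)(0.85) − (-0.30)(0.00)] = 0.2125
  C_13 = (-0.25)(-0.10) − (0.70)(0.00) = 0.0250
  C_21 = −[(-0.30)(0.85) − (0.00)(-0.10)] = 0.2550
  C_22 = (0.65)(0.85) − (0.00)(0.00) = 0.5525
  C_23 = −[(0.65)(-0.10) − (-0.30)(0.00)] = 0.0650
  C_31 = (-0.30)(-0.30) − (0.00)(0.70) = 0.0900
  C_32 = −[(0.65)(-0.30) − (0.00)(-0.25)] = 0.1950
  C_33 = (0.65)(0.70) − (-0.30)(-0.25) = 0.3800
det(I−A) = Σ_j (I−A)_1j·C_1j = (0.65)(0.5650) + (-0.30)(0.2125) + (0.00)(0.0250) = 0.3035
adj(I−A) = Cᵀ =
  [ 0.5650   0.2550   0.0900]
  [ 0.2125   0.5525   0.1950]
  [ 0.0250   0.0650   0.3800]
(I − A)⁻¹ = adj(I−A) / det(I−A) ≈
  [   1.8616     0.8402     0.2965]
  [   0.7002     1.8204     0.6425]
  [   0.0824     0.2142     1.2521]
x = (I − A)⁻¹ d = adj(I−A)·d / det(I−A), with det(I−A) = 0.3035:
  x_1 = (0.5650·25 + 0.2550·90 + 0.0900·115) / 0.3035 = 47.425 / 0.3035 ≈ 156.26
  x_2 = (0.2125·25 + 0.5525·90 + 0.1950·115) / 0.3035 = 77.4625 / 0.3035 ≈ 255.23
  x_3 = (0.0250·25 + 0.0650·90 + 0.3800·115) / 0.3035 = 50.175 / 0.3035 ≈ 165.32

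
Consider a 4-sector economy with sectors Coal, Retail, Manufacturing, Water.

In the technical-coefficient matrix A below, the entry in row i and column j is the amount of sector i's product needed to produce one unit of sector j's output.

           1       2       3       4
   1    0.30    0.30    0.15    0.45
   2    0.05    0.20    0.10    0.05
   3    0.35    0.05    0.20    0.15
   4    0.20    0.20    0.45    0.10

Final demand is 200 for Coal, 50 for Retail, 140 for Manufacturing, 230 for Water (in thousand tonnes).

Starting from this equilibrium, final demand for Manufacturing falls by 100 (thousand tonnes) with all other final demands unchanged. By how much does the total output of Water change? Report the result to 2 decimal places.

Δx_4 = -174.89

I − A =
  [   0.70    -0.30    -0.15    -0.45]
  [  -0.05     0.80    -0.10    -0.05]
  [  -0.35    -0.05     0.80    -0.15]
  [  -0.20    -0.20    -0.45     0.90]
Compute the cofactors C_ij = (−1)^(i+j)·(3×3 minor ij) of I−A; the adjugate is their transpose:
adj(I−A) = Cᵀ =
  [ 0.505375   0.289125   0.311250   0.320625]
  [ 0.083000   0.262125   0.088125   0.070750]
  [ 0.276750   0.183000   0.404000   0.215875]
  [ 0.269125   0.214000   0.290750   0.379625]
det(I−A) = Σ_j (I−A)_1j·C_1j = (0.70)(0.505375) + (-0.30)(0.083000) + (-0.15)(0.276750) + (-0.45)(0.269125) = 0.16624375
(I − A)⁻¹ = adj(I−A) / det(I−A) ≈
  [   3.0400     1.7392     1.8723     1.9286]
  [   0.4993     1.5768     0.5301     0.4256]
  [   1.6647     1.1008     2.4302     1.2985]
  [   1.6189     1.2873     1.7489     2.2835]
Δx = (I − A)⁻¹ Δd with Δd having -100 in the Manufacturing component and 0 elsewhere.
So Δx_4 = L_43 · (-100), where L_43 = adj(I−A)_43 / det(I−A) = 0.290750 / 0.16624375.
Δx_4 = 0.290750 × (-100) / 0.16624375 = -29.075 / 0.16624375 ≈ -174.89.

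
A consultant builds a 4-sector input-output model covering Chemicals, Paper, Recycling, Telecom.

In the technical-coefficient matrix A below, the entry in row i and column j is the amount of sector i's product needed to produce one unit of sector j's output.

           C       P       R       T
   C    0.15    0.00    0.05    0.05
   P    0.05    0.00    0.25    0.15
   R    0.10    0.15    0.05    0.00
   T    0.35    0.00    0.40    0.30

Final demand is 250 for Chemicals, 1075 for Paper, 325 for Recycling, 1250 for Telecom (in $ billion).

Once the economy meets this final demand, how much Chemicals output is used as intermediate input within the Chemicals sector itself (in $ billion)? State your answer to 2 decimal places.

I − A =
  [   0.85     0.00    -0.05    -0.05]
  [  -0.05     1.00    -0.25    -0.15]
  [  -0.10    -0.15     0.95     0.00]
  [  -0.35     0.00    -0.40     0.70]
Compute the cofactors C_ij = (−1)^(i+j)·(3×3 minor ij) of I−A; the adjugate is their transpose:
adj(I−A) = Cᵀ =
  [ 0.629750   0.008250   0.055000   0.046750]
  [ 0.106625   0.543125   0.200750   0.124000]
  [ 0.083125   0.086625   0.577500   0.024500]
  [ 0.362375   0.053625   0.357500   0.770250]
det(I−A) = Σ_j (I−A)_1j·C_1j = (0.85)(0.629750) + (0.00)(0.106625) + (-0.05)(0.083125) + (-0.05)(0.362375) = 0.5130125
(I − A)⁻¹ = adj(I−A) / det(I−A) ≈
  [   1.2276     0.0161     0.1072     0.0911]
  [   0.2078     1.0587     0.3913     0.2417]
  [   0.1620     0.1689     1.1257     0.0478]
  [   0.7064     0.1045     0.6969     1.5014]
First solve x = (I − A)⁻¹ d = adj(I−A)·d / det(I−A); in particular x_C = (0.629750·250 + 0.008250·1075 + 0.055000·325 + 0.046750·1250) / 0.5130125 = 242.61875 / 0.5130125 ≈ 472.9295.
Intermediate flow from C to C: z_CC = a_CC · x_C = 0.15 × 242.61875 / 0.5130125 = 36.3928125 / 0.5130125 ≈ 70.94.

z_CC = 70.94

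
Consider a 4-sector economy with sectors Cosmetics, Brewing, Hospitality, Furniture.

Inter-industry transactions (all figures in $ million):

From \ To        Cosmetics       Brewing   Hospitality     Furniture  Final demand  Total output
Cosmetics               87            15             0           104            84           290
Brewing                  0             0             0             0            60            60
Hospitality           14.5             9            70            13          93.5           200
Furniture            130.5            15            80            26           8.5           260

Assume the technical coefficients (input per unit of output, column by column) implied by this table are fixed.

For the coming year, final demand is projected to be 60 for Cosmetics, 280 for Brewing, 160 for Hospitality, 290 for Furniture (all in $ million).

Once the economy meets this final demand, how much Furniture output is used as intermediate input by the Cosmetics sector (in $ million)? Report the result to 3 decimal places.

z_41 = 331.669

Technical coefficients a_ij = z_ij / X_j:
  a_11 = 87/290 = 0.30, a_21 = 0/290 = 0.00, a_31 = 14.5/290 = 0.05, a_41 = 130.5/290 = 0.45
  a_12 = 15/60 = 0.25, a_22 = 0/60 = 0.00, a_32 = 9/60 = 0.15, a_42 = 15/60 = 0.25
  a_13 = 0/200 = 0.00, a_23 = 0/200 = 0.00, a_33 = 70/200 = 0.35, a_43 = 80/200 = 0.40
  a_14 = 104/260 = 0.40, a_24 = 0/260 = 0.00, a_34 = 13/260 = 0.05, a_44 = 26/260 = 0.10
I − A =
  [   0.70    -0.25     0.00    -0.40]
  [   0.00     1.00     0.00     0.00]
  [  -0.05    -0.15     0.65    -0.05]
  [  -0.45    -0.25    -0.40     0.90]
Compute the cofactors C_ij = (−1)^(i+j)·(3×3 minor ij) of I−A; the adjugate is their transpose:
adj(I−A) = Cᵀ =
  [ 0.565000   0.230250   0.160000   0.260000]
  [ 0.000000   0.270500   0.000000   0.000000]
  [ 0.067500   0.098125   0.450000   0.055000]
  [ 0.312500   0.233875   0.280000   0.455000]
det(I−A) = Σ_j (I−A)_1j·C_1j = (0.70)(0.565000) + (-0.25)(0.000000) + (0.00)(0.067500) + (-0.40)(0.312500) = 0.2705
(I − A)⁻¹ = adj(I−A) / det(I−A) ≈
  [   2.0887     0.8512     0.5915     0.9612]
  [   0.0000     1.0000     0.0000     0.0000]
  [   0.2495     0.3628     1.6636     0.2033]
  [   1.1553     0.8646     1.0351     1.6821]
First solve x = (I − A)⁻¹ d = adj(I−A)·d / det(I−A); in particular x_1 = (0.565000·60 + 0.230250·280 + 0.160000·160 + 0.260000·290) / 0.2705 = 199.37 / 0.2705 ≈ 737.04251.
Intermediate flow from 4 to 1: z_41 = a_41 · x_1 = 0.45 × 199.37 / 0.2705 = 89.7165 / 0.2705 ≈ 331.669.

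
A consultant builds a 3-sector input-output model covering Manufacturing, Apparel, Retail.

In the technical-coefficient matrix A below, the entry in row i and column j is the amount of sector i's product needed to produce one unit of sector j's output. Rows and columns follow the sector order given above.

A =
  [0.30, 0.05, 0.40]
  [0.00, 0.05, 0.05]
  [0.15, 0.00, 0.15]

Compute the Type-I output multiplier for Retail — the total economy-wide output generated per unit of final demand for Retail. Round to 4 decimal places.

I − A =
  [   0.70    -0.05    -0.40]
  [   0.00     0.95    -0.05]
  [  -0.15     0.00     0.85]
Cofactors of I−A, C_ij = (−1)^(i+j)·(minor ij) (rows/columns in the sector order above):
  C_11 = (0.95)(0.85) − (-0.05)(0.00) = 0.8075
  C_12 = −[(0.00)(0.85) − (-0.05)(-0.15)] = 0.0075
  C_13 = (0.00)(0.00) − (0.95)(-0.15) = 0.1425
  C_21 = −[(-0.05)(0.85) − (-0.40)(0.00)] = 0.0425
  C_22 = (0.70)(0.85) − (-0.40)(-0.15) = 0.5350
  C_23 = −[(0.70)(0.00) − (-0.05)(-0.15)] = 0.0075
  C_31 = (-0.05)(-0.05) − (-0.40)(0.95) = 0.3825
  C_32 = −[(0.70)(-0.05) − (-0.40)(0.00)] = 0.0350
  C_33 = (0.70)(0.95) − (-0.05)(0.00) = 0.6650
det(I−A) = Σ_j (I−A)_1j·C_1j = (0.70)(0.8075) + (-0.05)(0.0075) + (-0.40)(0.1425) = 0.507875
adj(I−A) = Cᵀ =
  [ 0.8075   0.0425   0.3825]
  [ 0.0075   0.5350   0.0350]
  [ 0.1425   0.0075   0.6650]
(I − A)⁻¹ = adj(I−A) / det(I−A) ≈
  [   1.58996     0.08368     0.75314]
  [   0.01477     1.05341     0.06891]
  [   0.28058     0.01477     1.30938]
The output multiplier for sector j is the column-j sum of the Leontief inverse (I − A)⁻¹ = adj(I−A) / det(I−A).
Column 3 of adj(I−A): (0.3825, 0.0350, 0.6650); det(I−A) = 0.507875.
m_3 = (0.3825 + 0.0350 + 0.6650) / 0.507875 = 1.0825 / 0.507875 ≈ 2.1314.

m_3 = 2.1314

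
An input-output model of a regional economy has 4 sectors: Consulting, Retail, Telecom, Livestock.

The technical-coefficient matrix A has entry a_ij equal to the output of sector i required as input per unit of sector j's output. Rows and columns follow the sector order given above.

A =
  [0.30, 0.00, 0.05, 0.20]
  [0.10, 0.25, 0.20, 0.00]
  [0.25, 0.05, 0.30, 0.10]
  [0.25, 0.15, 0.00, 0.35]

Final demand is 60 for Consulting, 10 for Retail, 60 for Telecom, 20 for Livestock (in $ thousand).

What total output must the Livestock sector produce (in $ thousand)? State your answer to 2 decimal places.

x_L = 94.13

I − A =
  [   0.70     0.00    -0.05    -0.20]
  [  -0.10     0.75    -0.20     0.00]
  [  -0.25    -0.05     0.70    -0.10]
  [  -0.25    -0.15     0.00     0.65]
Compute the cofactors C_ij = (−1)^(i+j)·(3×3 minor ij) of I−A; the adjugate is their transpose:
adj(I−A) = Cᵀ =
  [ 0.331750   0.023375   0.030375   0.106750]
  [ 0.083000   0.274125   0.084250   0.038500]
  [ 0.145375   0.038250   0.300750   0.091000]
  [ 0.146750   0.072250   0.031125   0.350875]
det(I−A) = Σ_j (I−A)_1j·C_1j = (0.70)(0.331750) + (0.00)(0.083000) + (-0.05)(0.145375) + (-0.20)(0.146750) = 0.19560625
(I − A)⁻¹ = adj(I−A) / det(I−A) ≈
  [   1.6960     0.1195     0.1553     0.5457]
  [   0.4243     1.4014     0.4307     0.1968]
  [   0.7432     0.1955     1.5375     0.4652]
  [   0.7502     0.3694     0.1591     1.7938]
x = (I − A)⁻¹ d = adj(I−A)·d / det(I−A), with det(I−A) = 0.19560625:
  x_C = (0.331750·60 + 0.023375·10 + 0.030375·60 + 0.106750·20) / 0.19560625 = 24.09625 / 0.19560625 ≈ 123.19
  x_R = (0.083000·60 + 0.274125·10 + 0.084250·60 + 0.038500·20) / 0.19560625 = 13.54625 / 0.19560625 ≈ 69.25
  x_T = (0.145375·60 + 0.038250·10 + 0.300750·60 + 0.091000·20) / 0.19560625 = 28.97 / 0.19560625 ≈ 148.10
  x_L = (0.146750·60 + 0.072250·10 + 0.031125·60 + 0.350875·20) / 0.19560625 = 18.4125 / 0.19560625 ≈ 94.13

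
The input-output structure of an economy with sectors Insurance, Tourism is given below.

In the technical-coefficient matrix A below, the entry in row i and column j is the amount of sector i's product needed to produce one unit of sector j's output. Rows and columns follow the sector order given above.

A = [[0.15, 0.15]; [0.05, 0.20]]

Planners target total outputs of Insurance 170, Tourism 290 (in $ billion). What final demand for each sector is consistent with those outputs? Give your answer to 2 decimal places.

I − A =
  [   0.85    -0.15]
  [  -0.05     0.80]
d = (I − A) x:
  d_I = (+0.85)·170 + (-0.15)·290 = 101.00
  d_T = (-0.05)·170 + (+0.80)·290 = 223.50

d_I = 101.00, d_T = 223.50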